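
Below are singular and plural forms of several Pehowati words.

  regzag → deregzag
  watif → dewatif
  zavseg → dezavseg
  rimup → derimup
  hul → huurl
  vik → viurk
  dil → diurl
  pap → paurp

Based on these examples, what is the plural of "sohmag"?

desohmag

rimup and pap both end in -p yet inflect differently (derimup, paurp), so the final letter is not what conditions the rule; the number of vowels is.
"sohmag" has 2 vowels. The stems with 2 vowels (regzag → deregzag, watif → dewatif, zavseg → dezavseg) add the prefix de-.
So sohmag → desohmag.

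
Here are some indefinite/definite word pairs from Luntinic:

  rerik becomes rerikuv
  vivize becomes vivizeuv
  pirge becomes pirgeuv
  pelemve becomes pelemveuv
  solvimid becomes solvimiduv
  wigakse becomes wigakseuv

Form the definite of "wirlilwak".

Every pair shown (rerik → rerikuv, vivize → vivizeuv, pirge → pirgeuv, …) follows the same rule: add -uv.
So wirlilwak → wirlilwakuv.

wirlilwakuv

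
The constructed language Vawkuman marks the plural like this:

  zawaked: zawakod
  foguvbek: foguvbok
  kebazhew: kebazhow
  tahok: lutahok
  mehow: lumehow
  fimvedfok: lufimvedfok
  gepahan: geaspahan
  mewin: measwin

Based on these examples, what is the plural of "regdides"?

regdidos

foguvbek and tahok both end in -k yet inflect differently (foguvbok, lutahok), so the final letter is not what conditions the rule; the last vowel is.
"regdides" has last vowel 'e'. The stems whose last vowel is 'e' (zawaked → zawakod, foguvbek → foguvbok, kebazhew → kebazhow) change the last vowel to 'o'.
The other patterns: stems whose last vowel is 'o' add the prefix lu-; stems whose last vowel is 'a' or 'i' insert -as- after the first vowel.
So regdides → regdidos.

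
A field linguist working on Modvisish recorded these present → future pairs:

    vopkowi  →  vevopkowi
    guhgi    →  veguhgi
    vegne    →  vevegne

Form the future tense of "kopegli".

Every pair shown (vopkowi → vevopkowi, guhgi → veguhgi, vegne → vevegne) follows the same rule: add the prefix ve-.
So kopegli → vekopegli.

vekopegli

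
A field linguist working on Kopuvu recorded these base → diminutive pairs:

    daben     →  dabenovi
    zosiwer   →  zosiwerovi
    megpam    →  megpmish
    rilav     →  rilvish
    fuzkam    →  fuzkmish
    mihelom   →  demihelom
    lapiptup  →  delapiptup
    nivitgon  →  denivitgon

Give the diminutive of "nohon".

megpam and mihelom both end in -m yet inflect differently (megpmish, demihelom), so the final letter is not what conditions the rule; the last vowel is.
"nohon" has last vowel 'o'. The stems whose last vowel is 'o' (mihelom → demihelom, nivitgon → denivitgon) add the prefix de-.
The other patterns: stems whose last vowel is 'e' add -ovi; stems whose last vowel is 'a' delete the last vowel and add -ish.
So nohon → denohon.

denohon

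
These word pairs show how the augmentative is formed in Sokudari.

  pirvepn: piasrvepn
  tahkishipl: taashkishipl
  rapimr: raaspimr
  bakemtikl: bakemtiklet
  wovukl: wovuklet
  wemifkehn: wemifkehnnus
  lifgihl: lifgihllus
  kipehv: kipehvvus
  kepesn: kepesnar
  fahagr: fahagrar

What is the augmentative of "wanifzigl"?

wanifziglar

tahkishipl and bakemtikl both end in -l yet inflect differently (taashkishipl, bakemtiklet), so the final letter is not what conditions the rule; the second-to-last letter is.
"wanifzigl" has second-to-last letter 'g'. The one such stem in the data (fahagr → fahagrar) adds -ar, so the same rule applies.
So wanifzigl → wanifziglar.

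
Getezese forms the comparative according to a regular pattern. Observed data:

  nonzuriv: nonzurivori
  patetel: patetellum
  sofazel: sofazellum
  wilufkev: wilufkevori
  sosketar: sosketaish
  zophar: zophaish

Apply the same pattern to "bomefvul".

"bomefvul" ends in -l. The stems ending in -l (sofazel → sofazellum, patetel → patetellum) double the final consonant and add -um.
So bomefvul → bomefvullum.

bomefvullum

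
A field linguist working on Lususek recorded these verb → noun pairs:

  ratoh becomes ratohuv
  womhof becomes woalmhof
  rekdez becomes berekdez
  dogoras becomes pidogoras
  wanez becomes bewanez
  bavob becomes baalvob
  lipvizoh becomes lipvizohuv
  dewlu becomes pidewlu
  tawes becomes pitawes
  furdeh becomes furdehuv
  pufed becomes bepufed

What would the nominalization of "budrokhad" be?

ratoh and bavob both have last vowel 'o' yet inflect differently (ratohuv, baalvob), so the last vowel is not what conditions the rule; the final letter is.
"budrokhad" ends in -d. The one such stem in the data (pufed → bepufed) adds the prefix be-, so the same rule applies.
The other patterns: stems ending in -h add -uv; stems ending in -b or -f insert -al- after the first vowel; stems ending in -s or -u add the prefix pi-.
So budrokhad → bebudrokhad.

bebudrokhad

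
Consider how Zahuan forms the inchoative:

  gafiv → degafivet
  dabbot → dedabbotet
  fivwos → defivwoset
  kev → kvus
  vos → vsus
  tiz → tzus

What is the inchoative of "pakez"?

depakezet

gafiv and kev both end in -v yet inflect differently (degafivet, kvus), so the final letter is not what conditions the rule; the number of vowels is.
"pakez" has 2 vowels. The stems with 2 vowels (gafiv → degafivet, dabbot → dedabbotet, fivwos → defivwoset) add de- … -et around the stem.
The other pattern: stems with 1 vowel delete the last vowel and add -us.
So pakez → depakezet.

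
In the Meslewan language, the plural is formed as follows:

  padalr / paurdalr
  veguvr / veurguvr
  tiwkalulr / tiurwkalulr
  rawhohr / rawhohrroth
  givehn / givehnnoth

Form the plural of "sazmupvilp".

saurzmupvilp

"sazmupvilp" has second-to-last letter 'l'. The stems whose second-to-last letter is 'l' (padalr → paurdalr, tiwkalulr → tiurwkalulr) insert -ur- after the first vowel.
The other pattern: stems whose second-to-last letter is 'h' double the final consonant and add -oth.
So sazmupvilp → saurzmupvilp.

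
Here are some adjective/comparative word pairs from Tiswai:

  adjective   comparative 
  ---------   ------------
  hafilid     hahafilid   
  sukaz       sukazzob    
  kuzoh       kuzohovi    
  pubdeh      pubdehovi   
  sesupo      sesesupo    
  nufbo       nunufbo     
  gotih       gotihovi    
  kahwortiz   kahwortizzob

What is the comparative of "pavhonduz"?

gotih and kahwortiz both have last vowel 'i' yet inflect differently (gotihovi, kahwortizzob), so the last vowel is not what conditions the rule; the final letter is.
"pavhonduz" ends in -z. The stems ending in -z (kahwortiz → kahwortizzob, sukaz → sukazzob) double the final consonant and add -ob.
So pavhonduz → pavhonduzzob.

pavhonduzzob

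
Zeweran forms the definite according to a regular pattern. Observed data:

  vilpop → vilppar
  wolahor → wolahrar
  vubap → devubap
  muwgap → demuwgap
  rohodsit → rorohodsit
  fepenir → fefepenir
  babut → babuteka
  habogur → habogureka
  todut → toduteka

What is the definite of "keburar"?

dekeburar

"keburar" has last vowel 'a'. The stems whose last vowel is 'a' (vubap → devubap, muwgap → demuwgap) add the prefix de-.
So keburar → dekeburar.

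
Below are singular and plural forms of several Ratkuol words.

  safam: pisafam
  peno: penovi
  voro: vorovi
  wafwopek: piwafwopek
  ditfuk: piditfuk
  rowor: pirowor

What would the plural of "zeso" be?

peno and rowor both have last vowel 'o' yet inflect differently (penovi, pirowor), so the last vowel is not what conditions the rule; whether the stem ends in a vowel or a consonant is.
"zeso" ends in a vowel. The stems ending in a vowel (peno → penovi, voro → vorovi) drop the final letter and add -ovi.
The other pattern: stems ending in a consonant add the prefix pi-.
So zeso → zesovi.

zesovi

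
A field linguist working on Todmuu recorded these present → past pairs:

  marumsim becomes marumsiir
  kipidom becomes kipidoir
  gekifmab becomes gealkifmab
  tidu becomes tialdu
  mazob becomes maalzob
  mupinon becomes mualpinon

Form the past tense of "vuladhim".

kipidom and mazob both have last vowel 'o' yet inflect differently (kipidoir, maalzob), so the last vowel is not what conditions the rule; the final letter is.
"vuladhim" ends in -m. The stems ending in -m (marumsim → marumsiir, kipidom → kipidoir) drop the final letter and add -ir.
The other pattern: stems ending in -b, -n or -u insert -al- after the first vowel.
So vuladhim → vuladhiir.

vuladhiir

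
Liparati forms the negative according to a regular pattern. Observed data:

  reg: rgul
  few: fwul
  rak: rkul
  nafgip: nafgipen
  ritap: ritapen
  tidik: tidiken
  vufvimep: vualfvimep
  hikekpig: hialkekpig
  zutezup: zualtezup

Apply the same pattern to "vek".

rak and tidik both end in -k yet inflect differently (rkul, tidiken), so the final letter is not what conditions the rule; the number of vowels is.
"vek" has 1 vowel. The stems with 1 vowel (reg → rgul, few → fwul, rak → rkul) delete the last vowel and add -ul.
The other patterns: stems with 2 vowels add -en; stems with 3 vowels insert -al- after the first vowel.
So vek → vkul.

vkul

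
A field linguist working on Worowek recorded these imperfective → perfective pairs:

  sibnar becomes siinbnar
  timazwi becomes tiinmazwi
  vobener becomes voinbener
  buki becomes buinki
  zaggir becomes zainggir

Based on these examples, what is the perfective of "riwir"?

riinwir

Every pair shown (sibnar → siinbnar, timazwi → tiinmazwi, vobener → voinbener, …) follows the same rule: insert -in- after the first vowel.
So riwir → riinwir.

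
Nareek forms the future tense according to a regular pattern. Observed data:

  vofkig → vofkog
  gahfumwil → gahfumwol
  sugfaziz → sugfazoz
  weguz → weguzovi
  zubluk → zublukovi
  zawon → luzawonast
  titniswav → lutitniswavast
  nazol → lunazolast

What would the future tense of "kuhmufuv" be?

sugfaziz and weguz both end in -z yet inflect differently (sugfazoz, weguzovi), so the final letter is not what conditions the rule; the last vowel is.
"kuhmufuv" has last vowel 'u'. The stems whose last vowel is 'u' (weguz → weguzovi, zubluk → zublukovi) add -ovi.
So kuhmufuv → kuhmufuvovi.

kuhmufuvovi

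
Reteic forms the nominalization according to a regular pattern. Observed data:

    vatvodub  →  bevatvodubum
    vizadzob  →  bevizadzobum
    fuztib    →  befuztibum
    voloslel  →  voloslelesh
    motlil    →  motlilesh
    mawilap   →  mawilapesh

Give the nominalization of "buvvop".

buvvopesh

fuztib and motlil both have last vowel 'i' yet inflect differently (befuztibum, motlilesh), so the last vowel is not what conditions the rule; the final letter is.
"buvvop" ends in -p. The one such stem in the data (mawilap → mawilapesh) adds -esh, so the same rule applies.
So buvvop → buvvopesh.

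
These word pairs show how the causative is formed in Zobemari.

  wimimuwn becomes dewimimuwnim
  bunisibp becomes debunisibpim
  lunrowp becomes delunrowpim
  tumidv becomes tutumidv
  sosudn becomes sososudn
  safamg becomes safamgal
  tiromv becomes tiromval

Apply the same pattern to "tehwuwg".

"tehwuwg" has second-to-last letter 'w'. The stems whose second-to-last letter is 'w' (lunrowp → delunrowpim, wimimuwn → dewimimuwnim) add de- … -im around the stem.
So tehwuwg → detehwuwgim.

detehwuwgim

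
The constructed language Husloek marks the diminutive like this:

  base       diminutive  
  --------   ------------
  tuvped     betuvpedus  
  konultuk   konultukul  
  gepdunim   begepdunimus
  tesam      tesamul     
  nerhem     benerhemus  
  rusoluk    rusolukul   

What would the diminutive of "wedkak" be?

tesam and gepdunim both end in -m yet inflect differently (tesamul, begepdunimus), so the final letter is not what conditions the rule; the last vowel is.
"wedkak" has last vowel 'a'. The one such stem in the data (tesam → tesamul) adds -ul, so the same rule applies.
So wedkak → wedkakul.

wedkakul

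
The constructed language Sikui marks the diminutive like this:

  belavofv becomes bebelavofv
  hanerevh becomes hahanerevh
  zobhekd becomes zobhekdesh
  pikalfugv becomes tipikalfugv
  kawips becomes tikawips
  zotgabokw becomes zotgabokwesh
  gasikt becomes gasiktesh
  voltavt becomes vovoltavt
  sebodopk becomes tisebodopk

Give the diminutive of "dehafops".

tidehafops

pikalfugv and belavofv both end in -v yet inflect differently (tipikalfugv, bebelavofv), so the final letter is not what conditions the rule; the second-to-last letter is.
"dehafops" has second-to-last letter 'p'. The stems whose second-to-last letter is 'p' (kawips → tikawips, sebodopk → tisebodopk) add the prefix ti-.
The other patterns: stems whose second-to-last letter is 'k' add -esh; stems whose second-to-last letter is 'f' or 'v' repeat the first consonant+vowel as a prefix.
So dehafops → tidehafops.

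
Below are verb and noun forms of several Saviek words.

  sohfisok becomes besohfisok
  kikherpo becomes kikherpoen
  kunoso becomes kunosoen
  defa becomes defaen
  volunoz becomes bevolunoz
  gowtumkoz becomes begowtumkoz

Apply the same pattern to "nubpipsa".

volunoz and kikherpo both have last vowel 'o' yet inflect differently (bevolunoz, kikherpoen), so the last vowel is not what conditions the rule; whether the stem ends in a vowel or a consonant is.
"nubpipsa" ends in a vowel. The stems ending in a vowel (kikherpo → kikherpoen, kunoso → kunosoen, defa → defaen) add -en.
The other pattern: stems ending in a consonant add the prefix be-.
So nubpipsa → nubpipsaen.

nubpipsaen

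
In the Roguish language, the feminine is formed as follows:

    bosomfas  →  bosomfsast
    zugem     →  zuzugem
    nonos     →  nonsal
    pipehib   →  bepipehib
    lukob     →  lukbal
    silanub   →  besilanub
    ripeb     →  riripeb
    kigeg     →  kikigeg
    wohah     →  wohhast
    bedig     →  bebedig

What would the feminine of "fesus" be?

pipehib and ripeb both end in -b yet inflect differently (bepipehib, riripeb), so the final letter is not what conditions the rule; the last vowel is.
"fesus" has last vowel 'u'. The one such stem in the data (silanub → besilanub) adds the prefix be-, so the same rule applies.
The other patterns: stems whose last vowel is 'a' delete the last vowel and add -ast; stems whose last vowel is 'e' repeat the first consonant+vowel as a prefix; stems whose last vowel is 'o' delete the last vowel and add -al.
So fesus → befesus.

befesus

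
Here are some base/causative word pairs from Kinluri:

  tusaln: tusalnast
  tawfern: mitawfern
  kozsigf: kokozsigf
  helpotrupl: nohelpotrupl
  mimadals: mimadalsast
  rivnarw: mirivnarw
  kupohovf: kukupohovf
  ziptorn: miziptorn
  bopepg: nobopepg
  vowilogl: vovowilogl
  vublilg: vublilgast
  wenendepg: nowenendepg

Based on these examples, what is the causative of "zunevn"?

zuzunevn

"zunevn" has second-to-last letter 'v'. The one such stem in the data (kupohovf → kukupohovf) repeats the first consonant+vowel as a prefix (as do kozsigf, vowilogl), so the same rule applies.
So zunevn → zuzunevn.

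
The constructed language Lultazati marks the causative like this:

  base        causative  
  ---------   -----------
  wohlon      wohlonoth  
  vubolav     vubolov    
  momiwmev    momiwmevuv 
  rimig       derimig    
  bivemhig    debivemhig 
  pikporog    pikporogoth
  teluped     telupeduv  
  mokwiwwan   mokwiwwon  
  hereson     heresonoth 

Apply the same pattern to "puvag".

puvog

mokwiwwan and hereson both end in -n yet inflect differently (mokwiwwon, heresonoth), so the final letter is not what conditions the rule; the last vowel is.
"puvag" has last vowel 'a'. The stems whose last vowel is 'a' (mokwiwwan → mokwiwwon, vubolav → vubolov) change the last vowel to 'o'.
The other patterns: stems whose last vowel is 'o' add -oth; stems whose last vowel is 'e' add -uv; stems whose last vowel is 'i' add the prefix de-.
So puvag → puvog.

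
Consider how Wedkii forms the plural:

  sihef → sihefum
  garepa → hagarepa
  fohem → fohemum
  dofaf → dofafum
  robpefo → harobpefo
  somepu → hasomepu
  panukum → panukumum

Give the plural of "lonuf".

lonufum

garepa and dofaf both have last vowel 'a' yet inflect differently (hagarepa, dofafum), so the last vowel is not what conditions the rule; whether the stem ends in a vowel or a consonant is.
"lonuf" ends in a consonant. The stems ending in a consonant (dofaf → dofafum, sihef → sihefum, panukum → panukumum) add -um.
The other pattern: stems ending in a vowel add the prefix ha-.
So lonuf → lonufum.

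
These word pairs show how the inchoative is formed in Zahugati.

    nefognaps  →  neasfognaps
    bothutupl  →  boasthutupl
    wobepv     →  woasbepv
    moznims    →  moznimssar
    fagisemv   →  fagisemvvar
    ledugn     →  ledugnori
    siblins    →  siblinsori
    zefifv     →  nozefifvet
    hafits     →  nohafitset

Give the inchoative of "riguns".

nefognaps and moznims both end in -s yet inflect differently (neasfognaps, moznimssar), so the final letter is not what conditions the rule; the second-to-last letter is.
"riguns" has second-to-last letter 'n'. The one such stem in the data (siblins → siblinsori) adds -ori, so the same rule applies.
So riguns → rigunsori.

rigunsori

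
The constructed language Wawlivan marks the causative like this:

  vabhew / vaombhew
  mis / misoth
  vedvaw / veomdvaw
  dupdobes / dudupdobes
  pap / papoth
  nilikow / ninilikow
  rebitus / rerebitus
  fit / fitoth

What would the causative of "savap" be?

saomvap

mis and dupdobes both end in -s yet inflect differently (misoth, dudupdobes), so the final letter is not what conditions the rule; the number of vowels is.
"savap" has 2 vowels. The stems with 2 vowels (vabhew → vaombhew, vedvaw → veomdvaw) insert -om- after the first vowel.
So savap → saomvap.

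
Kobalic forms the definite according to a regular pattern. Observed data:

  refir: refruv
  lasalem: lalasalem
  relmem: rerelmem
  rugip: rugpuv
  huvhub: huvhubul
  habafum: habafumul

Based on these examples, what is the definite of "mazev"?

mamazev

habafum and relmem both end in -m yet inflect differently (habafumul, rerelmem), so the final letter is not what conditions the rule; the last vowel is.
"mazev" has last vowel 'e'. The stems whose last vowel is 'e' (relmem → rerelmem, lasalem → lalasalem) repeat the first consonant+vowel as a prefix.
The other patterns: stems whose last vowel is 'i' delete the last vowel and add -uv; stems whose last vowel is 'u' add -ul.
So mazev → mamazev.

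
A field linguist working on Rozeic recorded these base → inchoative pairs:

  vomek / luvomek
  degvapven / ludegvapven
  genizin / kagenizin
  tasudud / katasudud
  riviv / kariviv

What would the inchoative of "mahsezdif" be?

kamahsezdif

degvapven and genizin both end in -n yet inflect differently (ludegvapven, kagenizin), so the final letter is not what conditions the rule; the last vowel is.
"mahsezdif" has last vowel 'i'. The stems whose last vowel is 'i' (genizin → kagenizin, riviv → kariviv) add the prefix ka-.
So mahsezdif → kamahsezdif.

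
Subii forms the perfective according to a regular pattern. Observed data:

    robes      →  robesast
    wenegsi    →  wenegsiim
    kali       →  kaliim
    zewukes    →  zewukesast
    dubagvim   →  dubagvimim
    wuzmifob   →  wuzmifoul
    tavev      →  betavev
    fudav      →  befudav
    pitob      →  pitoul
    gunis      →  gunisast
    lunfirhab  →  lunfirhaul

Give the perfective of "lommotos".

lommotosast

robes and tavev both have last vowel 'e' yet inflect differently (robesast, betavev), so the last vowel is not what conditions the rule; the final letter is.
"lommotos" ends in -s. The stems ending in -s (robes → robesast, gunis → gunisast, zewukes → zewukesast) add -ast.
So lommotos → lommotosast.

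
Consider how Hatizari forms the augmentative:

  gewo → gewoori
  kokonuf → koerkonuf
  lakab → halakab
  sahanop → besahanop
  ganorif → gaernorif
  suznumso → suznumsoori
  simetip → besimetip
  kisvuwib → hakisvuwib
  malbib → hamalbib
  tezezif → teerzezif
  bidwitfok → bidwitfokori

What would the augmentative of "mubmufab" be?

kisvuwib and ganorif both have last vowel 'i' yet inflect differently (hakisvuwib, gaernorif), so the last vowel is not what conditions the rule; the final letter is.
"mubmufab" ends in -b. The stems ending in -b (kisvuwib → hakisvuwib, malbib → hamalbib, lakab → halakab) add the prefix ha-.
The other patterns: stems ending in -f insert -er- after the first vowel; stems ending in -p add the prefix be-; stems ending in -k or -o add -ori.
So mubmufab → hamubmufab.

hamubmufab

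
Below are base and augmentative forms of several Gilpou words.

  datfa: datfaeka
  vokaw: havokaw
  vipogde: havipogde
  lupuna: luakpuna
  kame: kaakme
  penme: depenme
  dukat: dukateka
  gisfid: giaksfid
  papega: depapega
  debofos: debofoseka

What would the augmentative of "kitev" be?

papega and datfa both end in -a yet inflect differently (depapega, datfaeka), so the final letter is not what conditions the rule; the first letter is.
"kitev" begins with k-. The one such stem in the data (kame → kaakme) inserts -ak- after the first vowel (as do gisfid, lupuna), so the same rule applies.
The other patterns: stems beginning with p- add the prefix de-; stems beginning with d- add -eka; stems beginning with v- add the prefix ha-.
So kitev → kiaktev.

kiaktev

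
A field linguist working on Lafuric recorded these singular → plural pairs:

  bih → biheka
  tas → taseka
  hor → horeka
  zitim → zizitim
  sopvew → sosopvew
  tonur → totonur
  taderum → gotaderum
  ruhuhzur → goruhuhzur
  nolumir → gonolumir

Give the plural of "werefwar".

"werefwar" has 3 vowels. The stems with 3 vowels (taderum → gotaderum, ruhuhzur → goruhuhzur, nolumir → gonolumir) add the prefix go-.
So werefwar → gowerefwar.

gowerefwar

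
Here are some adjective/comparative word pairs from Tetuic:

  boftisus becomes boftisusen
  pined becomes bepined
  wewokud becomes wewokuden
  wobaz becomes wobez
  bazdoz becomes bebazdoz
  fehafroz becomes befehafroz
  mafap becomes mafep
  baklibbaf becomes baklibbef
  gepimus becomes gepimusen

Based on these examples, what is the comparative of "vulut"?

wobaz and bazdoz both end in -z yet inflect differently (wobez, bebazdoz), so the final letter is not what conditions the rule; the last vowel is.
"vulut" has last vowel 'u'. The stems whose last vowel is 'u' (gepimus → gepimusen, wewokud → wewokuden, boftisus → boftisusen) add -en.
The other patterns: stems whose last vowel is 'a' change the last vowel to 'e'; stems whose last vowel is 'e' or 'o' add the prefix be-.
So vulut → vuluten.

vuluten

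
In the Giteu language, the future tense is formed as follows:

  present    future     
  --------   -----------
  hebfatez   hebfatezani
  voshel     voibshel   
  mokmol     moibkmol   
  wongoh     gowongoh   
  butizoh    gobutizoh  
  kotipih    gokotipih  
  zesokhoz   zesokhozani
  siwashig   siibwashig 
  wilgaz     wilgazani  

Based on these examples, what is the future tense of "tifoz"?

"tifoz" ends in -z. The stems ending in -z (wilgaz → wilgazani, hebfatez → hebfatezani, zesokhoz → zesokhozani) add -ani.
So tifoz → tifozani.

tifozani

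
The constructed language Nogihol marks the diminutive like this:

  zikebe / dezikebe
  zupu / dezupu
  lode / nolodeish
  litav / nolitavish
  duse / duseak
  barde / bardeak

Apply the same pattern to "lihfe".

nolihfeish

"lihfe" begins with l-. The stems beginning with l- (lode → nolodeish, litav → nolitavish) add no- … -ish around the stem.
The other patterns: stems beginning with z- add the prefix de-; stems beginning with b- or d- add -ak.
So lihfe → nolihfeish.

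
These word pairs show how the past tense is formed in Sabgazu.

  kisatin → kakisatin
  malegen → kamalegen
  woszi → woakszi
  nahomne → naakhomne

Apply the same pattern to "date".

daakte

nahomne and malegen both have last vowel 'e' yet inflect differently (naakhomne, kamalegen), so the last vowel is not what conditions the rule; whether the stem ends in a vowel or a consonant is.
"date" ends in a vowel. The stems ending in a vowel (nahomne → naakhomne, woszi → woakszi) insert -ak- after the first vowel.
The other pattern: stems ending in a consonant add the prefix ka-.
So date → daakte.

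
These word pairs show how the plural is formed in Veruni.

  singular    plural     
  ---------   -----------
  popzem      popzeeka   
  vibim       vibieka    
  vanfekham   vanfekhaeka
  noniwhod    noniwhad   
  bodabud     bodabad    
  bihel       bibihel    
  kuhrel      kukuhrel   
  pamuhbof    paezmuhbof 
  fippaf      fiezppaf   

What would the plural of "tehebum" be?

popzem and bihel both have last vowel 'e' yet inflect differently (popzeeka, bibihel), so the last vowel is not what conditions the rule; the final letter is.
"tehebum" ends in -m. The stems ending in -m (popzem → popzeeka, vibim → vibieka, vanfekham → vanfekhaeka) drop the final letter and add -eka.
So tehebum → tehebueka.

tehebueka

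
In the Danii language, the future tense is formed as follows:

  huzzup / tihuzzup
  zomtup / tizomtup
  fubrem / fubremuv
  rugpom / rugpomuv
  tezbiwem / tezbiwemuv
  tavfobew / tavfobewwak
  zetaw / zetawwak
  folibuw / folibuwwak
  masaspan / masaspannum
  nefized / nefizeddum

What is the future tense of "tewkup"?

titewkup

"tewkup" ends in -p. The stems ending in -p (huzzup → tihuzzup, zomtup → tizomtup) add the prefix ti-.
So tewkup → titewkup.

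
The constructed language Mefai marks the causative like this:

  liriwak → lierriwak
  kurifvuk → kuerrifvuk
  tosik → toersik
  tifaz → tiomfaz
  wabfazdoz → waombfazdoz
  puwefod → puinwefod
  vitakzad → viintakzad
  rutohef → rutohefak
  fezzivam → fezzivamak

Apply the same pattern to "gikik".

gierkik

liriwak and tifaz both have last vowel 'a' yet inflect differently (lierriwak, tiomfaz), so the last vowel is not what conditions the rule; the final letter is.
"gikik" ends in -k. The stems ending in -k (liriwak → lierriwak, kurifvuk → kuerrifvuk, tosik → toersik) insert -er- after the first vowel.
The other patterns: stems ending in -z insert -om- after the first vowel; stems ending in -d insert -in- after the first vowel; stems ending in -f or -m add -ak.
So gikik → gierkik.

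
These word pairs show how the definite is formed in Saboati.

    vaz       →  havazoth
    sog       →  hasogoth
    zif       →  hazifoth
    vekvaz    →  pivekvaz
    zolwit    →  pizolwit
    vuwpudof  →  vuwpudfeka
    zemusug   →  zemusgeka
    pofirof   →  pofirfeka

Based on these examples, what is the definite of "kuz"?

vaz and vekvaz both end in -z yet inflect differently (havazoth, pivekvaz), so the final letter is not what conditions the rule; the number of vowels is.
"kuz" has 1 vowel. The stems with 1 vowel (vaz → havazoth, sog → hasogoth, zif → hazifoth) add ha- … -oth around the stem.
The other patterns: stems with 2 vowels add the prefix pi-; stems with 3 vowels delete the last vowel and add -eka.
So kuz → hakuzoth.

hakuzoth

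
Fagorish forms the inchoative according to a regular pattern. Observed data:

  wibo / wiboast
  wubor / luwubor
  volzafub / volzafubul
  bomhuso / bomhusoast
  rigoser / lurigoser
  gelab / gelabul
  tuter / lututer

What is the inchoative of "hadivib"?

"hadivib" ends in -b. The stems ending in -b (gelab → gelabul, volzafub → volzafubul) add -ul.
The other patterns: stems ending in -o add -ast; stems ending in -r add the prefix lu-.
So hadivib → hadivibul.

hadivibul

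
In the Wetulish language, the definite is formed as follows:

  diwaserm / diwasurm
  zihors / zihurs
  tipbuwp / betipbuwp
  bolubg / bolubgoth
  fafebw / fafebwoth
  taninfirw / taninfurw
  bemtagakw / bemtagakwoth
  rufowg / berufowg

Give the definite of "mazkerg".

"mazkerg" has second-to-last letter 'r'. The stems whose second-to-last letter is 'r' (zihors → zihurs, taninfirw → taninfurw, diwaserm → diwasurm) change the last vowel to 'u'.
The other patterns: stems whose second-to-last letter is 'w' add the prefix be-; stems whose second-to-last letter is 'b' or 'k' add -oth.
So mazkerg → mazkurg.

mazkurg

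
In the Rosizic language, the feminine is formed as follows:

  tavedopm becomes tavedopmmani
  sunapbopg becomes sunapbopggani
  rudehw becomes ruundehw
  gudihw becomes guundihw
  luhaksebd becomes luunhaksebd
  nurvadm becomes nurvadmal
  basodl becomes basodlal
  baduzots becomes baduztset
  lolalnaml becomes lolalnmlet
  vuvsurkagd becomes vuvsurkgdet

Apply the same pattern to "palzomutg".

palzomtget

tavedopm and nurvadm both end in -m yet inflect differently (tavedopmmani, nurvadmal), so the final letter is not what conditions the rule; the second-to-last letter is.
"palzomutg" has second-to-last letter 't'. The one such stem in the data (baduzots → baduztset) deletes the last vowel and adds -et (as do lolalnaml, vuvsurkagd), so the same rule applies.
So palzomutg → palzomtget.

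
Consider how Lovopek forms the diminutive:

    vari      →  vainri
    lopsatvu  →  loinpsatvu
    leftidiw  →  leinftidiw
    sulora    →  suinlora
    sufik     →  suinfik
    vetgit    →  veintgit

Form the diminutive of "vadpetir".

Every pair shown (vari → vainri, lopsatvu → loinpsatvu, leftidiw → leinftidiw, …) follows the same rule: insert -in- after the first vowel.
So vadpetir → vaindpetir.

vaindpetir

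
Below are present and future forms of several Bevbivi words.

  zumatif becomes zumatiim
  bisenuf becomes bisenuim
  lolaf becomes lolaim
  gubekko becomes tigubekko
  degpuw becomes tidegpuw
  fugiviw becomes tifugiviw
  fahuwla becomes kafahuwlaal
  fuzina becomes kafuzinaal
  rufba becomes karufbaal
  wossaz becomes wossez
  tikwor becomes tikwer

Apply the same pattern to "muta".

kamutaal

bisenuf and degpuw both have last vowel 'u' yet inflect differently (bisenuim, tidegpuw), so the last vowel is not what conditions the rule; the final letter is.
"muta" ends in -a. The stems ending in -a (fahuwla → kafahuwlaal, fuzina → kafuzinaal, rufba → karufbaal) add ka- … -al around the stem.
So muta → kamutaal.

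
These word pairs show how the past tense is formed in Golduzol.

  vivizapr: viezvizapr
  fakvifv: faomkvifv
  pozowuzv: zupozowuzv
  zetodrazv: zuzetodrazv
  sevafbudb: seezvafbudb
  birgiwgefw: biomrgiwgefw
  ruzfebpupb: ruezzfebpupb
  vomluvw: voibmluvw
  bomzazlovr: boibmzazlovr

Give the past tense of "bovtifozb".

zubovtifozb

"bovtifozb" has second-to-last letter 'z'. The stems whose second-to-last letter is 'z' (pozowuzv → zupozowuzv, zetodrazv → zuzetodrazv) add the prefix zu-.
The other patterns: stems whose second-to-last letter is 'v' insert -ib- after the first vowel; stems whose second-to-last letter is 'f' insert -om- after the first vowel; stems whose second-to-last letter is 'd' or 'p' insert -ez- after the first vowel.
So bovtifozb → zubovtifozb.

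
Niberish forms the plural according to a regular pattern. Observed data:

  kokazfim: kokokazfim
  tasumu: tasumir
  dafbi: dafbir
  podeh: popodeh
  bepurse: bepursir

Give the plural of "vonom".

dafbi and kokazfim both have last vowel 'i' yet inflect differently (dafbir, kokokazfim), so the last vowel is not what conditions the rule; whether the stem ends in a vowel or a consonant is.
"vonom" ends in a consonant. The stems ending in a consonant (kokazfim → kokokazfim, podeh → popodeh) repeat the first consonant+vowel as a prefix.
The other pattern: stems ending in a vowel drop the final letter and add -ir.
So vonom → vovonom.

vovonom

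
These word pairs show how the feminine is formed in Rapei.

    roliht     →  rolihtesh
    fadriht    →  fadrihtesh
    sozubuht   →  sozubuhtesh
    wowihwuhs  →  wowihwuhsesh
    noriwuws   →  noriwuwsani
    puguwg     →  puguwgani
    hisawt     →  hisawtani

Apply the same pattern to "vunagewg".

wowihwuhs and noriwuws both end in -s yet inflect differently (wowihwuhsesh, noriwuwsani), so the final letter is not what conditions the rule; the second-to-last letter is.
"vunagewg" has second-to-last letter 'w'. The stems whose second-to-last letter is 'w' (noriwuws → noriwuwsani, puguwg → puguwgani, hisawt → hisawtani) add -ani.
The other pattern: stems whose second-to-last letter is 'h' add -esh.
So vunagewg → vunagewgani.

vunagewgani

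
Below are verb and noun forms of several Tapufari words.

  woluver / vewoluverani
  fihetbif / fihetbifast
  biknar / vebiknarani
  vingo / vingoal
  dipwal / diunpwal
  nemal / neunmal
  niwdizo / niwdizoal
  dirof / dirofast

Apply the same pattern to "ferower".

veferowerani

"ferower" ends in -r. The stems ending in -r (woluver → vewoluverani, biknar → vebiknarani) add ve- … -ani around the stem.
The other patterns: stems ending in -f add -ast; stems ending in -l insert -un- after the first vowel; stems ending in -o add -al.
So ferower → veferowerani.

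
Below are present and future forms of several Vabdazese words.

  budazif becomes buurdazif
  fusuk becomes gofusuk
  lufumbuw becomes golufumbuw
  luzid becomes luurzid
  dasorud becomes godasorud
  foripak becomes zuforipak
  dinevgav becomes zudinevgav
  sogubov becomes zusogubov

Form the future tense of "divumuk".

godivumuk

"divumuk" has last vowel 'u'. The stems whose last vowel is 'u' (fusuk → gofusuk, lufumbuw → golufumbuw, dasorud → godasorud) add the prefix go-.
The other patterns: stems whose last vowel is 'i' insert -ur- after the first vowel; stems whose last vowel is 'a' or 'o' add the prefix zu-.
So divumuk → godivumuk.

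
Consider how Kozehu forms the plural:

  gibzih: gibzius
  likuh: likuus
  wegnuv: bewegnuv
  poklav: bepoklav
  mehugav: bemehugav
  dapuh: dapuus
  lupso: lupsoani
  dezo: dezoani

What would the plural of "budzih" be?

"budzih" ends in -h. The stems ending in -h (dapuh → dapuus, likuh → likuus, gibzih → gibzius) drop the final letter and add -us.
So budzih → budzius.

budzius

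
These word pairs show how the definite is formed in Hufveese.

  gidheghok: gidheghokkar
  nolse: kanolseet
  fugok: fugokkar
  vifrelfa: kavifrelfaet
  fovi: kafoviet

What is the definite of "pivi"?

fovi and fugok both begin with f- yet inflect differently (kafoviet, fugokkar), so the first letter is not what conditions the rule; whether the stem ends in a vowel or a consonant is.
"pivi" ends in a vowel. The stems ending in a vowel (vifrelfa → kavifrelfaet, nolse → kanolseet, fovi → kafoviet) add ka- … -et around the stem.
The other pattern: stems ending in a consonant double the final consonant and add -ar.
So pivi → kapiviet.

kapiviet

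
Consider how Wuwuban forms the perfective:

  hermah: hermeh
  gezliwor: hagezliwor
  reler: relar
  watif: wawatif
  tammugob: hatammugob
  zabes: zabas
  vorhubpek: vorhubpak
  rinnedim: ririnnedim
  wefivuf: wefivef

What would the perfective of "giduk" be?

reler and gezliwor both end in -r yet inflect differently (relar, hagezliwor), so the final letter is not what conditions the rule; the last vowel is.
"giduk" has last vowel 'u'. The one such stem in the data (wefivuf → wefivef) changes the last vowel to 'e' (as does hermah), so the same rule applies.
The other patterns: stems whose last vowel is 'e' change the last vowel to 'a'; stems whose last vowel is 'o' add the prefix ha-; stems whose last vowel is 'i' repeat the first consonant+vowel as a prefix.
So giduk → gidek.

gidek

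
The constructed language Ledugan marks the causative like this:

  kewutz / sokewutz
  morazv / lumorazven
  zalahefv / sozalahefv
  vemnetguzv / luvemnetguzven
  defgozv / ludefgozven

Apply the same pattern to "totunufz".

defgozv and zalahefv both end in -v yet inflect differently (ludefgozven, sozalahefv), so the final letter is not what conditions the rule; the second-to-last letter is.
"totunufz" has second-to-last letter 'f'. The one such stem in the data (zalahefv → sozalahefv) adds the prefix so-, so the same rule applies.
The other pattern: stems whose second-to-last letter is 'z' add lu- … -en around the stem.
So totunufz → sototunufz.

sototunufz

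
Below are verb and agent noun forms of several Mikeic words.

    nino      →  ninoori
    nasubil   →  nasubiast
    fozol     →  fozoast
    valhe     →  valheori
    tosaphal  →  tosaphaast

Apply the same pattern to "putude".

putudeori

"putude" ends in -e. The one such stem in the data (valhe → valheori) adds -ori, so the same rule applies.
So putude → putudeori.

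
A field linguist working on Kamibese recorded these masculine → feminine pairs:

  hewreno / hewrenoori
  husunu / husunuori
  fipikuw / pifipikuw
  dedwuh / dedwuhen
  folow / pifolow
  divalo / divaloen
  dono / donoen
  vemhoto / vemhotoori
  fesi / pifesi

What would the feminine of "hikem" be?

hikemori

divalo and hewreno both end in -o yet inflect differently (divaloen, hewrenoori), so the final letter is not what conditions the rule; the first letter is.
"hikem" begins with h-. The stems beginning with h- (hewreno → hewrenoori, husunu → husunuori) add -ori.
So hikem → hikemori.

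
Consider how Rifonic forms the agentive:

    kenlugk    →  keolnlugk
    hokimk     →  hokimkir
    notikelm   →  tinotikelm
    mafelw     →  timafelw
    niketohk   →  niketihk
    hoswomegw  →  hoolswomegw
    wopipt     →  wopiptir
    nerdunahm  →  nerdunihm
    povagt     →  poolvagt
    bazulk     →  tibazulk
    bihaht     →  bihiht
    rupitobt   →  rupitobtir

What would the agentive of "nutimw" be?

bazulk and niketohk both end in -k yet inflect differently (tibazulk, niketihk), so the final letter is not what conditions the rule; the second-to-last letter is.
"nutimw" has second-to-last letter 'm'. The one such stem in the data (hokimk → hokimkir) adds -ir, so the same rule applies.
The other patterns: stems whose second-to-last letter is 'l' add the prefix ti-; stems whose second-to-last letter is 'h' change the last vowel to 'i'; stems whose second-to-last letter is 'g' insert -ol- after the first vowel.
So nutimw → nutimwir.

nutimwir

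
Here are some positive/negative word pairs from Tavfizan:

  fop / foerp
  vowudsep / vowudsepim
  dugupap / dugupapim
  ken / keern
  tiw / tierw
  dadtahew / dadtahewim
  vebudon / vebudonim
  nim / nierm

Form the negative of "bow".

dadtahew and tiw both end in -w yet inflect differently (dadtahewim, tierw), so the final letter is not what conditions the rule; the number of vowels is.
"bow" has 1 vowel. The stems with 1 vowel (tiw → tierw, nim → nierm, ken → keern) insert -er- after the first vowel.
The other pattern: stems with 3 vowels add -im.
So bow → boerw.

boerw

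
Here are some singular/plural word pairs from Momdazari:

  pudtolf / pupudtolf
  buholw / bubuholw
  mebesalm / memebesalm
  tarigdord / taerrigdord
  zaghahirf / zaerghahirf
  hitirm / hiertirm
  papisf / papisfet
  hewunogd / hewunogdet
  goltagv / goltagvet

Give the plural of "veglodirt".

veerglodirt

pudtolf and zaghahirf both end in -f yet inflect differently (pupudtolf, zaerghahirf), so the final letter is not what conditions the rule; the second-to-last letter is.
"veglodirt" has second-to-last letter 'r'. The stems whose second-to-last letter is 'r' (tarigdord → taerrigdord, zaghahirf → zaerghahirf, hitirm → hiertirm) insert -er- after the first vowel.
So veglodirt → veerglodirt.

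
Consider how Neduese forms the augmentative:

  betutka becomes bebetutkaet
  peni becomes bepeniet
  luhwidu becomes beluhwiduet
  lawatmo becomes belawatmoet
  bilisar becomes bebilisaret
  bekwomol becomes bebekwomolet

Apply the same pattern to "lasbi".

Every pair shown (betutka → bebetutkaet, peni → bepeniet, luhwidu → beluhwiduet, …) follows the same rule: add be- … -et around the stem.
So lasbi → belasbiet.

belasbiet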